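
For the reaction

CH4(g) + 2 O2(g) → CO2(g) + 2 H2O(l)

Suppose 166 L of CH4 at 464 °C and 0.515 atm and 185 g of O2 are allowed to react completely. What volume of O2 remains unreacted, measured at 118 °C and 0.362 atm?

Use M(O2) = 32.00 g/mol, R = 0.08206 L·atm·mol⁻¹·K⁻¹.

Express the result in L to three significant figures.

262 L

n(CH4) = PV/RT = (0.515 × 166) / (0.08206 × 737.15) = 1.413 mol
n(O2) = 185 / 32.00 = 5.781 mol
For 1.413 mol CH4, stoichiometry requires (2/1) × 1.413 = 2.826 mol O2; 5.781 mol is available, so CH4 is limiting.
n(O2) consumed = (2/1) × 1.413 = 2.826 mol; remaining = 5.781 − 2.826 = 2.955 mol
V(O2) = nRT/P = 2.955 × 0.08206 × 391.15 / 0.362 = 262.0 L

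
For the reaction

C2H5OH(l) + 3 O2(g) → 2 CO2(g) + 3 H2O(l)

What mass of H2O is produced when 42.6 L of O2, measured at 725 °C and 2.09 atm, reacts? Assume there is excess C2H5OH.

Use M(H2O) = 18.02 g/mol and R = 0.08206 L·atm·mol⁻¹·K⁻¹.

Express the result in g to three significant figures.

n(O2) = PV/RT = (2.09 × 42.6) / (0.08206 × 998.15) = 1.087 mol
n(H2O) = (3/3) × 1.087 = 1.087 mol
m(H2O) = 1.087 × 18.02 = 19.59 g

19.6 g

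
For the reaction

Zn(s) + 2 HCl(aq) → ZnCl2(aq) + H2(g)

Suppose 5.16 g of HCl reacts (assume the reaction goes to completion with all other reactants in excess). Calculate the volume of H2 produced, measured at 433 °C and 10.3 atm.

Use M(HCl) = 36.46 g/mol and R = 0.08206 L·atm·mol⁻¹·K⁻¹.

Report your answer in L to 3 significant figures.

n(HCl) = 5.160 / 36.46 = 0.1415 mol
n(H2) = (1/2) × 0.1415 = 0.07075 mol
V = nRT/P = 0.07075 × 0.08206 × 706.15 / 10.3 = 0.3980 L

0.398 L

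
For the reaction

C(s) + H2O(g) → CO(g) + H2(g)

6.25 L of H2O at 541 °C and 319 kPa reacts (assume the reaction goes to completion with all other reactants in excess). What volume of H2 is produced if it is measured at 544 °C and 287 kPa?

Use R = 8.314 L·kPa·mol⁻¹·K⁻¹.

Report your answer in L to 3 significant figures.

6.97 L

n(H2O) = PV/RT = (319 × 6.25) / (8.314 × 814.15) = 0.2945 mol
n(H2) = (1/1) × 0.2945 = 0.2945 mol
V = nRT/P = 0.2945 × 8.314 × 817.15 / 287 = 6.971 L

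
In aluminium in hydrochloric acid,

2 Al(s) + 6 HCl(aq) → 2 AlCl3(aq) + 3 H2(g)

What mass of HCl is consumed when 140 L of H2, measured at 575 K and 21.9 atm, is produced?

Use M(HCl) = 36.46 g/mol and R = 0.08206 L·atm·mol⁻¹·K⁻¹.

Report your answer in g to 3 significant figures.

n(H2) = PV/RT = (21.9 × 140) / (0.08206 × 575) = 64.98 mol
n(HCl) = (6/3) × 64.98 = 130.0 mol
m(HCl) = 130.0 × 36.46 = 4740 g

4740 g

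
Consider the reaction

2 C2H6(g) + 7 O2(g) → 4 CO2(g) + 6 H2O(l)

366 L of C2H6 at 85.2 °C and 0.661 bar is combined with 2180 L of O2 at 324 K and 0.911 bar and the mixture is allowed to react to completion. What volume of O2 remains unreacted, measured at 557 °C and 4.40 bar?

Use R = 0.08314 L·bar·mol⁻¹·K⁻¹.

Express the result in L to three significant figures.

n(C2H6) = PV/RT = (0.661 × 366) / (0.08314 × 358.35) = 8.120 mol
n(O2) = PV/RT = (0.911 × 2180) / (0.08314 × 324) = 73.73 mol
For 8.120 mol C2H6, stoichiometry requires (7/2) × 8.120 = 28.42 mol O2; 73.73 mol is available, so C2H6 is limiting.
n(O2) consumed = (7/2) × 8.120 = 28.42 mol; remaining = 73.73 − 28.42 = 45.31 mol
V(O2) = nRT/P = 45.31 × 0.08314 × 830.15 / 4.40 = 710.7 L

711 L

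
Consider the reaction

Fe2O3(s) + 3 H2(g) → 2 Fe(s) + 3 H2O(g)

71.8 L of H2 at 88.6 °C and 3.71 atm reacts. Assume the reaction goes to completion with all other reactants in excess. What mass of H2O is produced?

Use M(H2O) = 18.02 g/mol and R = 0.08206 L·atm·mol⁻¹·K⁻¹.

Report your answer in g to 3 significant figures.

162 g

n(H2) = PV/RT = (3.71 × 71.8) / (0.08206 × 361.75) = 8.973 mol
n(H2O) = (3/3) × 8.973 = 8.973 mol
m(H2O) = 8.973 × 18.02 = 161.7 g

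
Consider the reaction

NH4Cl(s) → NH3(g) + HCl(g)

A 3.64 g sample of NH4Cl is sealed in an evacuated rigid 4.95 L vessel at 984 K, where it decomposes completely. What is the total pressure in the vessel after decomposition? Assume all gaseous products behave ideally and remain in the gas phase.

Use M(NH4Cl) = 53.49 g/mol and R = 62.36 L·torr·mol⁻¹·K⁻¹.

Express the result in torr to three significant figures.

1690 torr

n(NH4Cl) = 3.64 / 53.49 = 0.06805 mol
n(gas produced) = (2/1) × 0.06805 = 0.1361 mol
P = nRT/V = 0.1361 × 62.36 × 984 / 4.95 = 1687 torr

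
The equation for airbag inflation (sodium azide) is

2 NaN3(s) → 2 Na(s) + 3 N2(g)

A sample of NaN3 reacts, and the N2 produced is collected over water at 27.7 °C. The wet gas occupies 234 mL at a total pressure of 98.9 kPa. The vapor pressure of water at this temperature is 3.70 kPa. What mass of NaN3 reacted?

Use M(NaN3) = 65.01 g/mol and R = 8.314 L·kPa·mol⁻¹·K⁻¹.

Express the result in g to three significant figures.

0.386 g

P(N2) = 98.9 − 3.70 = 95.20 kPa
n(N2) = PV/RT = (95.20 × 0.2340) / (8.314 × 300.85) = 0.008906 mol
n(NaN3) = (2/3) × 0.008906 = 0.005937 mol
m(NaN3) = 0.005937 × 65.01 = 0.3860 g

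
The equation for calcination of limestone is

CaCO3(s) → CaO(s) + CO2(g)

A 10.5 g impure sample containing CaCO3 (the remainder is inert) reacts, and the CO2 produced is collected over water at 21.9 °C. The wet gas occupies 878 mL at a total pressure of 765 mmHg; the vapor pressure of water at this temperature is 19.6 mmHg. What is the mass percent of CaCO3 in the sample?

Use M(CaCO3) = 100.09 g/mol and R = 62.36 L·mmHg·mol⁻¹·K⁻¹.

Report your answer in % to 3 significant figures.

P(CO2) = 765 − 19.6 = 745.4 mmHg
n(CO2) = PV/RT = (745.4 × 0.8780) / (62.36 × 295.05) = 0.03557 mol
n(CaCO3) = (1/1) × 0.03557 = 0.03557 mol
m(CaCO3) = 0.03557 × 100.09 = 3.560 g
%CaCO3 = 3.560 / 10.5 × 100 = 33.90%

33.9 %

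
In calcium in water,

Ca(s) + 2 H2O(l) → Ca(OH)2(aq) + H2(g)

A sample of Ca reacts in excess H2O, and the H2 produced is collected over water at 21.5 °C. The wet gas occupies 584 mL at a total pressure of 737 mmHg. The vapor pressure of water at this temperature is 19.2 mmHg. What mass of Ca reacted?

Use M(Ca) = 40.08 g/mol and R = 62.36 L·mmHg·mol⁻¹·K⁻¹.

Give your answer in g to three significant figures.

P(H2) = 737 − 19.2 = 717.8 mmHg
n(H2) = PV/RT = (717.8 × 0.5840) / (62.36 × 294.65) = 0.02281 mol
n(Ca) = (1/1) × 0.02281 = 0.02281 mol
m(Ca) = 0.02281 × 40.08 = 0.9142 g

0.914 g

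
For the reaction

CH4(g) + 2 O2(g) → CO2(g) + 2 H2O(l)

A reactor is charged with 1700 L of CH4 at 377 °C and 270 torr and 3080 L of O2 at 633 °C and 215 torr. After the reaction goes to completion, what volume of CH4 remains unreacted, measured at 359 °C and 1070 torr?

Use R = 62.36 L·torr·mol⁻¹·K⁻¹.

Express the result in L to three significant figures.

n(CH4) = PV/RT = (270 × 1700) / (62.36 × 650.15) = 11.32 mol
n(O2) = PV/RT = (215 × 3080) / (62.36 × 906.15) = 11.72 mol
For 11.32 mol CH4, stoichiometry requires (2/1) × 11.32 = 22.64 mol O2; 11.72 mol is available, so O2 is limiting.
n(CH4) consumed = (1/2) × 11.72 = 5.860 mol; remaining = 11.32 − 5.860 = 5.460 mol
V(CH4) = nRT/P = 5.460 × 62.36 × 632.15 / 1070 = 201.2 L

201 L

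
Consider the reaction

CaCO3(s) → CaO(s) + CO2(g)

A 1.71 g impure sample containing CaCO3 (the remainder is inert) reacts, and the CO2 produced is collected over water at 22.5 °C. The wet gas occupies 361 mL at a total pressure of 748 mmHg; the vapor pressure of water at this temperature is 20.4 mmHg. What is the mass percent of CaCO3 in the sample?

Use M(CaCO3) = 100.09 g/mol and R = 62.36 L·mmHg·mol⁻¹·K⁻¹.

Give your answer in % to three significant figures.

83.4 %

P(CO2) = 748 − 20.4 = 727.6 mmHg
n(CO2) = PV/RT = (727.6 × 0.3610) / (62.36 × 295.65) = 0.01425 mol
n(CaCO3) = (1/1) × 0.01425 = 0.01425 mol
m(CaCO3) = 0.01425 × 100.09 = 1.426 g
%CaCO3 = 1.426 / 1.71 × 100 = 83.39%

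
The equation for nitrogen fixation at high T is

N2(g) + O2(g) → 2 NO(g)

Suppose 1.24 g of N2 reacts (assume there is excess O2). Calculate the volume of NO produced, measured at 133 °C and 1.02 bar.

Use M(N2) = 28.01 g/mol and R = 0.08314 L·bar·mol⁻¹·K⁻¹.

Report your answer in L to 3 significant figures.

n(N2) = 1.240 / 28.01 = 0.04427 mol
n(NO) = (2/1) × 0.04427 = 0.08854 mol
V = nRT/P = 0.08854 × 0.08314 × 406.15 / 1.02 = 2.931 L

2.93 L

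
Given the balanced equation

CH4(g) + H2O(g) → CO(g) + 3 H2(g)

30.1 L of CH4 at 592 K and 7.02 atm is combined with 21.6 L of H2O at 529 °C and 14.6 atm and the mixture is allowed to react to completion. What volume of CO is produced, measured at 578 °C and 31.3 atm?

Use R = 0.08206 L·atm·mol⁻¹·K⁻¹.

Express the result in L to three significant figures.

9.71 L

n(CH4) = PV/RT = (7.02 × 30.1) / (0.08206 × 592) = 4.350 mol
n(H2O) = PV/RT = (14.6 × 21.6) / (0.08206 × 802.15) = 4.791 mol
For 4.350 mol CH4, stoichiometry requires (1/1) × 4.350 = 4.350 mol H2O; 4.791 mol is available, so CH4 is limiting.
n(CO) = (1/1) × 4.350 = 4.350 mol
V(CO) = nRT/P = 4.350 × 0.08206 × 851.15 / 31.3 = 9.707 L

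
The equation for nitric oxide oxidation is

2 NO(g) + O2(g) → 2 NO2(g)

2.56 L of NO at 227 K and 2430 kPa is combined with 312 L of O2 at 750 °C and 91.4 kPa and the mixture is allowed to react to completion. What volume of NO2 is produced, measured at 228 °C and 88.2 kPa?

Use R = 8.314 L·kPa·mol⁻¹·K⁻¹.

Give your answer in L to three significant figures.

156 L

n(NO) = PV/RT = (2430 × 2.56) / (8.314 × 227) = 3.296 mol
n(O2) = PV/RT = (91.4 × 312) / (8.314 × 1023.15) = 3.352 mol
For 3.296 mol NO, stoichiometry requires (1/2) × 3.296 = 1.648 mol O2; 3.352 mol is available, so NO is limiting.
n(NO2) = (2/2) × 3.296 = 3.296 mol
V(NO2) = nRT/P = 3.296 × 8.314 × 501.15 / 88.2 = 155.7 L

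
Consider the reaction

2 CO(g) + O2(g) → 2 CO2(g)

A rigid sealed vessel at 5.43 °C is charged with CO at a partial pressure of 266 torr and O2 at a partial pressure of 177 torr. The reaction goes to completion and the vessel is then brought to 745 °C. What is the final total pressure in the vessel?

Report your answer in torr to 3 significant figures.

1130 torr

At constant V, partial pressures at 5.43 °C are proportional to moles, so apply stoichiometry directly to pressures.
P(O2) required for 266 torr of CO = (1/2) × 266 = 133.0 torr; available 177 torr, so CO is limiting.
P(O2) remaining = 177 − (1/2) × 266 = 44.00 torr
P(gaseous products) = (2)/2 × 266 = 266.0 torr
P_total at 5.43 °C = 44.00 + 266.0 = 310.0 torr
Scaling to 745 °C: P = 310.0 × 1018.15/278.58 = 1133 torr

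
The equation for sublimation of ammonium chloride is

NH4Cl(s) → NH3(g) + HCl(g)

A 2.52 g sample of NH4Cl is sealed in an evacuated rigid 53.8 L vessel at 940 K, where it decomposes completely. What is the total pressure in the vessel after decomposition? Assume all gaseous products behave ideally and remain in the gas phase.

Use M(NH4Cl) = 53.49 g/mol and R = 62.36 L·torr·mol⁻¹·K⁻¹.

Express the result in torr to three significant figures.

103 torr

n(NH4Cl) = 2.52 / 53.49 = 0.04711 mol
n(gas produced) = (2/1) × 0.04711 = 0.09422 mol
P = nRT/V = 0.09422 × 62.36 × 940 / 53.8 = 102.7 torr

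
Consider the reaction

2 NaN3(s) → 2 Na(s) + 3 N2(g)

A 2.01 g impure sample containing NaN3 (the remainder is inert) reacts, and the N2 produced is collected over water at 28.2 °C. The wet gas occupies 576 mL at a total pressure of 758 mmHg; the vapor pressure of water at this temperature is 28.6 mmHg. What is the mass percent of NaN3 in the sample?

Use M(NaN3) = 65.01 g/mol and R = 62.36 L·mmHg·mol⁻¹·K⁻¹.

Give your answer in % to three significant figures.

P(N2) = 758 − 28.6 = 729.4 mmHg
n(N2) = PV/RT = (729.4 × 0.5760) / (62.36 × 301.35) = 0.02236 mol
n(NaN3) = (2/3) × 0.02236 = 0.01491 mol
m(NaN3) = 0.01491 × 65.01 = 0.9693 g
%NaN3 = 0.9693 / 2.01 × 100 = 48.22%

48.2 %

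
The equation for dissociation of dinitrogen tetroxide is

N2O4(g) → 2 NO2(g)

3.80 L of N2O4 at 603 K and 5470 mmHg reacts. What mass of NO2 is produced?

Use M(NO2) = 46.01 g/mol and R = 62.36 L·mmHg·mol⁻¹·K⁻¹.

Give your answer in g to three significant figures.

n(N2O4) = PV/RT = (5470 × 3.80) / (62.36 × 603) = 0.5528 mol
n(NO2) = (2/1) × 0.5528 = 1.106 mol
m(NO2) = 1.106 × 46.01 = 50.89 g

50.9 g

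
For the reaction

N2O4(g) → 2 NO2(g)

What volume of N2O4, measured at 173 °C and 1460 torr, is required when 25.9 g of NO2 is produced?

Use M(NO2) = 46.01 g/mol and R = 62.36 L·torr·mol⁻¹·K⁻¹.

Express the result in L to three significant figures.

n(NO2) = 25.90 / 46.01 = 0.5629 mol
n(N2O4) = (1/2) × 0.5629 = 0.2814 mol
V = nRT/P = 0.2814 × 62.36 × 446.15 / 1460 = 5.362 L

5.36 L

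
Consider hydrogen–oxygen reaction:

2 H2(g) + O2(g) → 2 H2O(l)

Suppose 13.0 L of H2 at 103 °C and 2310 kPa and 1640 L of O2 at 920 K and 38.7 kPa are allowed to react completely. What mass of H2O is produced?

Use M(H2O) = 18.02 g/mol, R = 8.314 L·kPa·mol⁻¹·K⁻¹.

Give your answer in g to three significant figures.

173 g

n(H2) = PV/RT = (2310 × 13.0) / (8.314 × 376.15) = 9.602 mol
n(O2) = PV/RT = (38.7 × 1640) / (8.314 × 920) = 8.298 mol
For 9.602 mol H2, stoichiometry requires (1/2) × 9.602 = 4.801 mol O2; 8.298 mol is available, so H2 is limiting.
n(H2O) = (2/2) × 9.602 = 9.602 mol
m(H2O) = 9.602 × 18.02 = 173.0 g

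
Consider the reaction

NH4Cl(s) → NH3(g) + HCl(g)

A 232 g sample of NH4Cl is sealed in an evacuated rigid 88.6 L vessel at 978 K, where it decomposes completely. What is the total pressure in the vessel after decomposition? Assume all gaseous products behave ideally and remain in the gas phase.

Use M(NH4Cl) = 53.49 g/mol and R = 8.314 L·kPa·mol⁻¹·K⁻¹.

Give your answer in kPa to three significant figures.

796 kPa

n(NH4Cl) = 232 / 53.49 = 4.337 mol
n(gas produced) = (2/1) × 4.337 = 8.674 mol
P = nRT/V = 8.674 × 8.314 × 978 / 88.6 = 796.0 kPa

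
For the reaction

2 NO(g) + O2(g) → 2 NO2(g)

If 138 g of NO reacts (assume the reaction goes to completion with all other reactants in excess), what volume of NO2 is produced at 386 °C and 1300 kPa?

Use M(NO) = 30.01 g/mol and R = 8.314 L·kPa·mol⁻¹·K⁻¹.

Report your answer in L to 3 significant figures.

n(NO) = 138.0 / 30.01 = 4.598 mol
n(NO2) = (2/2) × 4.598 = 4.598 mol
V = nRT/P = 4.598 × 8.314 × 659.15 / 1300 = 19.38 L

19.4 L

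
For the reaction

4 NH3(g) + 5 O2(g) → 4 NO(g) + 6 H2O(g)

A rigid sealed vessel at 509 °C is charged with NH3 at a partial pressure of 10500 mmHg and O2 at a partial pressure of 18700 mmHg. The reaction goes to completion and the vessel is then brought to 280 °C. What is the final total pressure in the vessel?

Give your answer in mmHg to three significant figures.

At constant V, partial pressures at 509 °C are proportional to moles, so apply stoichiometry directly to pressures.
P(O2) required for 10500 mmHg of NH3 = (5/4) × 10500 = 13120 mmHg; available 18700 mmHg, so NH3 is limiting.
P(O2) remaining = 18700 − (5/4) × 10500 = 5575 mmHg
P(gaseous products) = (4+6)/4 × 10500 = 26250 mmHg
P_total at 509 °C = 5575 + 26250 = 31820 mmHg
Scaling to 280 °C: P = 31820 × 553.15/782.15 = 22500 mmHg

22500 mmHg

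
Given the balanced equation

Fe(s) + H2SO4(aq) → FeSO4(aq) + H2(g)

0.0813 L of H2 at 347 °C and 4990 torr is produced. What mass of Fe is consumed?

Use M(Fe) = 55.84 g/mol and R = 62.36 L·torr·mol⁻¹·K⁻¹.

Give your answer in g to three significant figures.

n(H2) = PV/RT = (4990 × 0.0813) / (62.36 × 620.15) = 0.01049 mol
n(Fe) = (1/1) × 0.01049 = 0.01049 mol
m(Fe) = 0.01049 × 55.84 = 0.5858 g

0.586 g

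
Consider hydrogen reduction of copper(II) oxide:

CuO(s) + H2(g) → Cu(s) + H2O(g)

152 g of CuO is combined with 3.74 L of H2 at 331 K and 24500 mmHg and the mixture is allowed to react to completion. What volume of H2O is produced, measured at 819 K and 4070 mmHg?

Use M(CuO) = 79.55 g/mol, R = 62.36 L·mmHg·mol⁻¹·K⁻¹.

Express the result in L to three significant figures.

n(CuO) = 152 / 79.55 = 1.911 mol
n(H2) = PV/RT = (24500 × 3.74) / (62.36 × 331) = 4.439 mol
For 1.911 mol CuO, stoichiometry requires (1/1) × 1.911 = 1.911 mol H2; 4.439 mol is available, so CuO is limiting.
n(H2O) = (1/1) × 1.911 = 1.911 mol
V(H2O) = nRT/P = 1.911 × 62.36 × 819 / 4070 = 23.98 L

24.0 L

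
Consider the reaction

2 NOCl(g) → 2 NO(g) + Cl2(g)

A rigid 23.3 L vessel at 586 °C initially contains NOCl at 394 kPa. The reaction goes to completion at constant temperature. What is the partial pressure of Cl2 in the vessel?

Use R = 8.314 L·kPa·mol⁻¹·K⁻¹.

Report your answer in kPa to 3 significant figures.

n(NOCl)₀ = PV/RT = (394 × 23.3) / (8.314 × 859.15) = 1.285 mol
n(Cl2) = (1/2) × 1.285 = 0.6425 mol
P(Cl2) = nRT/V = 0.6425 × 8.314 × 859.15 / 23.3 = 197.0 kPa

197 kPa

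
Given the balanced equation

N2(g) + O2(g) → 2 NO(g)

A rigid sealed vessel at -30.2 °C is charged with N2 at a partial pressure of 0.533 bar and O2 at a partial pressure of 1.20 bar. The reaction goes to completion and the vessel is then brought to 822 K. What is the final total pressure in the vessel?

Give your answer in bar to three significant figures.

At constant V, partial pressures at -30.2 °C are proportional to moles, so apply stoichiometry directly to pressures.
P(O2) required for 0.533 bar of N2 = (1/1) × 0.533 = 0.5330 bar; available 1.20 bar, so N2 is limiting.
P(O2) remaining = 1.20 − (1/1) × 0.533 = 0.6670 bar
P(gaseous products) = (2)/1 × 0.533 = 1.066 bar
P_total at -30.2 °C = 0.6670 + 1.066 = 1.733 bar
Scaling to 822 K: P = 1.733 × 822/242.95 = 5.863 bar

5.86 bar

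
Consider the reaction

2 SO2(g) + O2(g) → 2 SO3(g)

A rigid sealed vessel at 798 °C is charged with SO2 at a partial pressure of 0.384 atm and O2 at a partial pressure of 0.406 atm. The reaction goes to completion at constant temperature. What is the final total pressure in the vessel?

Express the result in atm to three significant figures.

At constant V, partial pressures at 798 °C are proportional to moles, so apply stoichiometry directly to pressures.
P(O2) required for 0.384 atm of SO2 = (1/2) × 0.384 = 0.1920 atm; available 0.406 atm, so SO2 is limiting.
P(O2) remaining = 0.406 − (1/2) × 0.384 = 0.2140 atm
P(gaseous products) = (2)/2 × 0.384 = 0.3840 atm
P_total at 798 °C = 0.2140 + 0.3840 = 0.5980 atm

0.598 atm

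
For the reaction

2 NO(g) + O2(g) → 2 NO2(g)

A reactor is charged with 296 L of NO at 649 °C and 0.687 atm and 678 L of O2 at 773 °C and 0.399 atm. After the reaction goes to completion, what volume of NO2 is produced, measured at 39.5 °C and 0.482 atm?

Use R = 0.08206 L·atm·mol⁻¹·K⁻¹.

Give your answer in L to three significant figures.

n(NO) = PV/RT = (0.687 × 296) / (0.08206 × 922.15) = 2.687 mol
n(O2) = PV/RT = (0.399 × 678) / (0.08206 × 1046.15) = 3.151 mol
For 2.687 mol NO, stoichiometry requires (1/2) × 2.687 = 1.343 mol O2; 3.151 mol is available, so NO is limiting.
n(NO2) = (2/2) × 2.687 = 2.687 mol
V(NO2) = nRT/P = 2.687 × 0.08206 × 312.65 / 0.482 = 143.0 L

143 L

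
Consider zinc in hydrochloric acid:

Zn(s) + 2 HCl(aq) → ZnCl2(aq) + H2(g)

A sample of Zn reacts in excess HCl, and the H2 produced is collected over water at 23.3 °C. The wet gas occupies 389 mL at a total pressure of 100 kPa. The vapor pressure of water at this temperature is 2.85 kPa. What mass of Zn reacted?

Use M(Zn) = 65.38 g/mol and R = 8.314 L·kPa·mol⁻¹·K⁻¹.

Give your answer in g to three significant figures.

1.00 g

P(H2) = 100 − 2.85 = 97.15 kPa
n(H2) = PV/RT = (97.15 × 0.3890) / (8.314 × 296.45) = 0.01533 mol
n(Zn) = (1/1) × 0.01533 = 0.01533 mol
m(Zn) = 0.01533 × 65.38 = 1.002 g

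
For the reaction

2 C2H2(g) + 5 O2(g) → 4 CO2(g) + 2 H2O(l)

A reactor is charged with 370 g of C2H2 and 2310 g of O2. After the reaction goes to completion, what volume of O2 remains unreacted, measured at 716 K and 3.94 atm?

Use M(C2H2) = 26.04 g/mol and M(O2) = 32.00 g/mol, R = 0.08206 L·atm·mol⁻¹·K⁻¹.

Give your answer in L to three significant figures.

547 L

n(C2H2) = 370 / 26.04 = 14.21 mol
n(O2) = 2310 / 32.00 = 72.19 mol
For 14.21 mol C2H2, stoichiometry requires (5/2) × 14.21 = 35.53 mol O2; 72.19 mol is available, so C2H2 is limiting.
n(O2) consumed = (5/2) × 14.21 = 35.53 mol; remaining = 72.19 − 35.53 = 36.66 mol
V(O2) = nRT/P = 36.66 × 0.08206 × 716 / 3.94 = 546.7 L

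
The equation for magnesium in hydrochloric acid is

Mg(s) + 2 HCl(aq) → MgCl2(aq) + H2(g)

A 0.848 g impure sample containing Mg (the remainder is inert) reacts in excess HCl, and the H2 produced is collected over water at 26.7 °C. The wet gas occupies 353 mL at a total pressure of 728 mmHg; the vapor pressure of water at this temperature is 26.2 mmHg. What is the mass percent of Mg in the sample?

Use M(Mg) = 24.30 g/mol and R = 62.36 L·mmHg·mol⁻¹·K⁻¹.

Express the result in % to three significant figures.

38.0 %

P(H2) = 728 − 26.2 = 701.8 mmHg
n(H2) = PV/RT = (701.8 × 0.3530) / (62.36 × 299.85) = 0.01325 mol
n(Mg) = (1/1) × 0.01325 = 0.01325 mol
m(Mg) = 0.01325 × 24.30 = 0.3220 g
%Mg = 0.3220 / 0.848 × 100 = 37.97%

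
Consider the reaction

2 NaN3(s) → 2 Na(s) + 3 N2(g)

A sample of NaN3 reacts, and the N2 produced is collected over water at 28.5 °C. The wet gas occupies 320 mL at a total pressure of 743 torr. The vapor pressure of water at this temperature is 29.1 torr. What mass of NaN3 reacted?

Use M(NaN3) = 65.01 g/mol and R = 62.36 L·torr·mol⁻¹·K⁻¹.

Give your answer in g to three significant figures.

0.526 g

P(N2) = 743 − 29.1 = 713.9 torr
n(N2) = PV/RT = (713.9 × 0.3200) / (62.36 × 301.65) = 0.01214 mol
n(NaN3) = (2/3) × 0.01214 = 0.008093 mol
m(NaN3) = 0.008093 × 65.01 = 0.5261 g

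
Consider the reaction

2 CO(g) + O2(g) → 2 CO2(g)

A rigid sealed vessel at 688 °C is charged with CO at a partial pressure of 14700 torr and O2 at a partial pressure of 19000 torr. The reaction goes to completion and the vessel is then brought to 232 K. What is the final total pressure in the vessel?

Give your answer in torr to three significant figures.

With V and T fixed, P_i ∝ n_i, so the mole ratios apply directly to partial pressures at 688 °C.
P(O2) required for 14700 torr of CO = (1/2) × 14700 = 7350 torr; available 19000 torr, so CO is limiting.
P(O2) remaining = 19000 − (1/2) × 14700 = 11650 torr
P(gaseous products) = (2)/2 × 14700 = 14700 torr
P_total at 688 °C = 11650 + 14700 = 26350 torr
Scaling to 232 K: P = 26350 × 232/961.15 = 6360 torr

6360 torr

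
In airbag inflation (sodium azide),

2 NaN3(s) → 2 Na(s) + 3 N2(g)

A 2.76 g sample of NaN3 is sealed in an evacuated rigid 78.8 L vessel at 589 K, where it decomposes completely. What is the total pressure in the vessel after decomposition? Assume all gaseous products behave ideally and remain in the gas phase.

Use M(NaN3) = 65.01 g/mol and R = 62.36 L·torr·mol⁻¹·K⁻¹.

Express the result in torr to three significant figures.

n(NaN3) = 2.76 / 65.01 = 0.04246 mol
n(gas produced) = (3/2) × 0.04246 = 0.06369 mol
P = nRT/V = 0.06369 × 62.36 × 589 / 78.8 = 29.69 torr

29.7 torr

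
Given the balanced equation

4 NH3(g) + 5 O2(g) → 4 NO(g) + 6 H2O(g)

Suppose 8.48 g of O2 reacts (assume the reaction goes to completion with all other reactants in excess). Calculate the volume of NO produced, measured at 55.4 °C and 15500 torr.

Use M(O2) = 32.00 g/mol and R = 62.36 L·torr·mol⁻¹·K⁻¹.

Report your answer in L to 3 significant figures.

n(O2) = 8.480 / 32.00 = 0.2650 mol
n(NO) = (4/5) × 0.2650 = 0.2120 mol
V = nRT/P = 0.2120 × 62.36 × 328.55 / 15500 = 0.2802 L

0.280 L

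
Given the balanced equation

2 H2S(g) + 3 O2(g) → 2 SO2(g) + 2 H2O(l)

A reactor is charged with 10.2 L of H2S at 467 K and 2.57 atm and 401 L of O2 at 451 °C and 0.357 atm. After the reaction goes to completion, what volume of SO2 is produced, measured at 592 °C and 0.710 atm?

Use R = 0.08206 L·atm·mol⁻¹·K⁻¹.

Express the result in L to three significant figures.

68.4 L

n(H2S) = PV/RT = (2.57 × 10.2) / (0.08206 × 467) = 0.6840 mol
n(O2) = PV/RT = (0.357 × 401) / (0.08206 × 724.15) = 2.409 mol
For 0.6840 mol H2S, stoichiometry requires (3/2) × 0.6840 = 1.026 mol O2; 2.409 mol is available, so H2S is limiting.
n(SO2) = (2/2) × 0.6840 = 0.6840 mol
V(SO2) = nRT/P = 0.6840 × 0.08206 × 865.15 / 0.710 = 68.39 L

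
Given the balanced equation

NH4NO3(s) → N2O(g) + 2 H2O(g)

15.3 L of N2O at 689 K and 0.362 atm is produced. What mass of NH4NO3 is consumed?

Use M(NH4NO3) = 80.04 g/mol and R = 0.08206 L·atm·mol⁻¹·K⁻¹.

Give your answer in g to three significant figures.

7.84 g

n(N2O) = PV/RT = (0.362 × 15.3) / (0.08206 × 689) = 0.09796 mol
n(NH4NO3) = (1/1) × 0.09796 = 0.09796 mol
m(NH4NO3) = 0.09796 × 80.04 = 7.841 g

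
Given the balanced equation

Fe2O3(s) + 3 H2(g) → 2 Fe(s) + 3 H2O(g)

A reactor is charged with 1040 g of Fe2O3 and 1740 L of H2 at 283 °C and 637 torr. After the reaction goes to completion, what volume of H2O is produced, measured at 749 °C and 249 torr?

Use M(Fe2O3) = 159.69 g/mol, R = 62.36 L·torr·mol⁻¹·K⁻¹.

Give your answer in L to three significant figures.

5000 L

n(Fe2O3) = 1040 / 159.69 = 6.513 mol
n(H2) = PV/RT = (637 × 1740) / (62.36 × 556.15) = 31.96 mol
For 6.513 mol Fe2O3, stoichiometry requires (3/1) × 6.513 = 19.54 mol H2; 31.96 mol is available, so Fe2O3 is limiting.
n(H2O) = (3/1) × 6.513 = 19.54 mol
V(H2O) = nRT/P = 19.54 × 62.36 × 1022.15 / 249 = 5002 L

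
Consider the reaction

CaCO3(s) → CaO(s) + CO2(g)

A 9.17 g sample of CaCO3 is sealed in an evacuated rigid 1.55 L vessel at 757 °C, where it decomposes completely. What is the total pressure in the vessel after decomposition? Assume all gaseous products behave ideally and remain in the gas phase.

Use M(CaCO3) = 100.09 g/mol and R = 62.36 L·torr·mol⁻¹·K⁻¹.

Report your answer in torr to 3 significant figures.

3800 torr

n(CaCO3) = 9.17 / 100.09 = 0.09162 mol
n(gas produced) = (1/1) × 0.09162 = 0.09162 mol
P = nRT/V = 0.09162 × 62.36 × 1030.15 / 1.55 = 3797 torr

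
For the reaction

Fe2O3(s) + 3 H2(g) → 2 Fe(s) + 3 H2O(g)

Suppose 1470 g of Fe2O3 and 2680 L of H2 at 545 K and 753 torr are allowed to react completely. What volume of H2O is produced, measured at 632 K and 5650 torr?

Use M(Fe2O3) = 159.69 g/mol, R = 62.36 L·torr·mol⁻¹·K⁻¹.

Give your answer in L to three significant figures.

n(Fe2O3) = 1470 / 159.69 = 9.205 mol
n(H2) = PV/RT = (753 × 2680) / (62.36 × 545) = 59.38 mol
For 9.205 mol Fe2O3, stoichiometry requires (3/1) × 9.205 = 27.62 mol H2; 59.38 mol is available, so Fe2O3 is limiting.
n(H2O) = (3/1) × 9.205 = 27.62 mol
V(H2O) = nRT/P = 27.62 × 62.36 × 632 / 5650 = 192.7 L

193 L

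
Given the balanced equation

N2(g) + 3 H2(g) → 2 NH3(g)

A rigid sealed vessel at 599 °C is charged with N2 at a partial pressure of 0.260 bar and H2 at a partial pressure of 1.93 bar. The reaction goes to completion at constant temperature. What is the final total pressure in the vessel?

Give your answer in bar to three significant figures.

1.67 bar

With V and T fixed, P_i ∝ n_i, so the mole ratios apply directly to partial pressures at 599 °C.
P(H2) required for 0.260 bar of N2 = (3/1) × 0.260 = 0.7800 bar; available 1.93 bar, so N2 is limiting.
P(H2) remaining = 1.93 − (3/1) × 0.260 = 1.150 bar
P(gaseous products) = (2)/1 × 0.260 = 0.5200 bar
P_total at 599 °C = 1.150 + 0.5200 = 1.670 bar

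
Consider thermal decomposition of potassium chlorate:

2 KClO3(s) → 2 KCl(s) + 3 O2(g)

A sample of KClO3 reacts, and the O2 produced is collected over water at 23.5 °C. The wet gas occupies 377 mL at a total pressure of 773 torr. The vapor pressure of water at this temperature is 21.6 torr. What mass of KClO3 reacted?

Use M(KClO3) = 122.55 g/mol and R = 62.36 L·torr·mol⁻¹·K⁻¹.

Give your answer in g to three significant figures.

P(O2) = 773 − 21.6 = 751.4 torr
n(O2) = PV/RT = (751.4 × 0.3770) / (62.36 × 296.65) = 0.01531 mol
n(KClO3) = (2/3) × 0.01531 = 0.01021 mol
m(KClO3) = 0.01021 × 122.55 = 1.251 g

1.25 g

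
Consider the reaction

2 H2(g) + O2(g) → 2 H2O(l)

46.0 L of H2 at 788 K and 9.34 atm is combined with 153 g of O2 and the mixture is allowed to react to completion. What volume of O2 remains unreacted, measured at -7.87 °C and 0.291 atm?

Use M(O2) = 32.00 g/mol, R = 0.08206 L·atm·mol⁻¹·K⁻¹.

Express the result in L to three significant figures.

109 L

n(H2) = PV/RT = (9.34 × 46.0) / (0.08206 × 788) = 6.644 mol
n(O2) = 153 / 32.00 = 4.781 mol
For 6.644 mol H2, stoichiometry requires (1/2) × 6.644 = 3.322 mol O2; 4.781 mol is available, so H2 is limiting.
n(O2) consumed = (1/2) × 6.644 = 3.322 mol; remaining = 4.781 − 3.322 = 1.459 mol
V(O2) = nRT/P = 1.459 × 0.08206 × 265.28 / 0.291 = 109.1 L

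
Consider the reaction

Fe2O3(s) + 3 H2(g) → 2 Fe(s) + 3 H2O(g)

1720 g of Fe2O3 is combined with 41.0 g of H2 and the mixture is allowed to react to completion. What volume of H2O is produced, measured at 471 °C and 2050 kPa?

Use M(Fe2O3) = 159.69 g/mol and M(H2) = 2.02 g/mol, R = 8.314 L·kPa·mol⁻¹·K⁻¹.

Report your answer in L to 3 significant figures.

61.3 L

n(Fe2O3) = 1720 / 159.69 = 10.77 mol
n(H2) = 41.0 / 2.02 = 20.30 mol
For 10.77 mol Fe2O3, stoichiometry requires (3/1) × 10.77 = 32.31 mol H2; 20.30 mol is available, so H2 is limiting.
n(H2O) = (3/3) × 20.30 = 20.30 mol
V(H2O) = nRT/P = 20.30 × 8.314 × 744.15 / 2050 = 61.27 L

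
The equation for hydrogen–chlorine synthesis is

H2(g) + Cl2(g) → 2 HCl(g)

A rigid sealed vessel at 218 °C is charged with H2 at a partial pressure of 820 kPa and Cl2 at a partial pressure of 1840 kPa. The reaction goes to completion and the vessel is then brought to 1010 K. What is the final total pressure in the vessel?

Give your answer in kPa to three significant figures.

5470 kPa

Because the vessel is rigid and T is held at 218 °C, work the stoichiometry in partial pressures (P_i = n_iRT/V).
P(Cl2) required for 820 kPa of H2 = (1/1) × 820 = 820.0 kPa; available 1840 kPa, so H2 is limiting.
P(Cl2) remaining = 1840 − (1/1) × 820 = 1020 kPa
P(gaseous products) = (2)/1 × 820 = 1640 kPa
P_total at 218 °C = 1020 + 1640 = 2660 kPa
Scaling to 1010 K: P = 2660 × 1010/491.15 = 5470 kPa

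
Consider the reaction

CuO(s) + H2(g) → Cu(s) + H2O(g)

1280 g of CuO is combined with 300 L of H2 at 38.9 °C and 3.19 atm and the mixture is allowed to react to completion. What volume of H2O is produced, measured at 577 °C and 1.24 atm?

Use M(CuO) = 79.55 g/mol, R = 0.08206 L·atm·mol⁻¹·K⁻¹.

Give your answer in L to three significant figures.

n(CuO) = 1280 / 79.55 = 16.09 mol
n(H2) = PV/RT = (3.19 × 300) / (0.08206 × 312.05) = 37.37 mol
For 16.09 mol CuO, stoichiometry requires (1/1) × 16.09 = 16.09 mol H2; 37.37 mol is available, so CuO is limiting.
n(H2O) = (1/1) × 16.09 = 16.09 mol
V(H2O) = nRT/P = 16.09 × 0.08206 × 850.15 / 1.24 = 905.2 L

905 L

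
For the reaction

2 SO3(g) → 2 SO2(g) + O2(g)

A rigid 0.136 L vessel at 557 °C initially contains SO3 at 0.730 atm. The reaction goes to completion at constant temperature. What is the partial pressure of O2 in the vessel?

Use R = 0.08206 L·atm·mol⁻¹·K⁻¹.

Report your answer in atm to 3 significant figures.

n(SO3)₀ = PV/RT = (0.730 × 0.136) / (0.08206 × 830.15) = 0.001457 mol
n(O2) = (1/2) × 0.001457 = 0.0007285 mol
P(O2) = nRT/V = 0.0007285 × 0.08206 × 830.15 / 0.136 = 0.3649 atm

0.365 atm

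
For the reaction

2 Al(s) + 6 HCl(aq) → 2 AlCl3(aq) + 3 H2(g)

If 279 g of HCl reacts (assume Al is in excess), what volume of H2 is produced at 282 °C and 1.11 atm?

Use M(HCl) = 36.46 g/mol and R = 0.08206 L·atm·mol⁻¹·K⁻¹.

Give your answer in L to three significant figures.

n(HCl) = 279.0 / 36.46 = 7.652 mol
n(H2) = (3/6) × 7.652 = 3.826 mol
V = nRT/P = 3.826 × 0.08206 × 555.15 / 1.11 = 157.0 L

157 L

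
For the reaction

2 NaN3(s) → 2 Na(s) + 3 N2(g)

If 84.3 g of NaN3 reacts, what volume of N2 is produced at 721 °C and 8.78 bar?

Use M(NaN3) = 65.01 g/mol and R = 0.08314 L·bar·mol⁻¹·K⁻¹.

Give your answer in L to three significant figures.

18.3 L

n(NaN3) = 84.30 / 65.01 = 1.297 mol
n(N2) = (3/2) × 1.297 = 1.946 mol
V = nRT/P = 1.946 × 0.08314 × 994.15 / 8.78 = 18.32 L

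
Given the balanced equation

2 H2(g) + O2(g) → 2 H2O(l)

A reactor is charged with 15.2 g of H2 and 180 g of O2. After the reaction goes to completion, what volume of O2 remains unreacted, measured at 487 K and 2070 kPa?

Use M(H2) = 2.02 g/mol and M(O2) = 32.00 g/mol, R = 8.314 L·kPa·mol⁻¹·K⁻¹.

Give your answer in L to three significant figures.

3.64 L

n(H2) = 15.2 / 2.02 = 7.525 mol
n(O2) = 180 / 32.00 = 5.625 mol
For 7.525 mol H2, stoichiometry requires (1/2) × 7.525 = 3.763 mol O2; 5.625 mol is available, so H2 is limiting.
n(O2) consumed = (1/2) × 7.525 = 3.763 mol; remaining = 5.625 − 3.763 = 1.862 mol
V(O2) = nRT/P = 1.862 × 8.314 × 487 / 2070 = 3.642 L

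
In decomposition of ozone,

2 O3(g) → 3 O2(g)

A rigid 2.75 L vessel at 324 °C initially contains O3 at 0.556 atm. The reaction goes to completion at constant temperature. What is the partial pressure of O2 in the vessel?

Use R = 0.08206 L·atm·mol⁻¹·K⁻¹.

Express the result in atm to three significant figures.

0.834 atm

n(O3)₀ = PV/RT = (0.556 × 2.75) / (0.08206 × 597.15) = 0.03120 mol
n(O2) = (3/2) × 0.03120 = 0.04680 mol
P(O2) = nRT/V = 0.04680 × 0.08206 × 597.15 / 2.75 = 0.8339 atm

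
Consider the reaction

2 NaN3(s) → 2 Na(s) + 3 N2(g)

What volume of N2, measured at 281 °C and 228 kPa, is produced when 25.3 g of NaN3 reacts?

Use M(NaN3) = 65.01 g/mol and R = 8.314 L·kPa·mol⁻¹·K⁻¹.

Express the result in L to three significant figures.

11.8 L

n(NaN3) = 25.30 / 65.01 = 0.3892 mol
n(N2) = (3/2) × 0.3892 = 0.5838 mol
V = nRT/P = 0.5838 × 8.314 × 554.15 / 228 = 11.80 L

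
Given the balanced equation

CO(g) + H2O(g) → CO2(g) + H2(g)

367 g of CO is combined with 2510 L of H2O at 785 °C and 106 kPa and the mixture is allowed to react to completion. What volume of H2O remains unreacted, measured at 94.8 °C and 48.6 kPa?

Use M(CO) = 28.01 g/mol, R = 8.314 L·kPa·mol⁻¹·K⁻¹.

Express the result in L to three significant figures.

n(CO) = 367 / 28.01 = 13.10 mol
n(H2O) = PV/RT = (106 × 2510) / (8.314 × 1058.15) = 30.24 mol
For 13.10 mol CO, stoichiometry requires (1/1) × 13.10 = 13.10 mol H2O; 30.24 mol is available, so CO is limiting.
n(H2O) consumed = (1/1) × 13.10 = 13.10 mol; remaining = 30.24 − 13.10 = 17.14 mol
V(H2O) = nRT/P = 17.14 × 8.314 × 367.95 / 48.6 = 1079 L

1080 L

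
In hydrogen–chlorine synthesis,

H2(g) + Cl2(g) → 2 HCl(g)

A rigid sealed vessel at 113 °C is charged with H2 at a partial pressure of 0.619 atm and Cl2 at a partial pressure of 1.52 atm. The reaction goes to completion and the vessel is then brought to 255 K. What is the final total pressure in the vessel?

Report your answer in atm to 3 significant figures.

At constant V, partial pressures at 113 °C are proportional to moles, so apply stoichiometry directly to pressures.
P(Cl2) required for 0.619 atm of H2 = (1/1) × 0.619 = 0.6190 atm; available 1.52 atm, so H2 is limiting.
P(Cl2) remaining = 1.52 − (1/1) × 0.619 = 0.9010 atm
P(gaseous products) = (2)/1 × 0.619 = 1.238 atm
P_total at 113 °C = 0.9010 + 1.238 = 2.139 atm
Scaling to 255 K: P = 2.139 × 255/386.15 = 1.413 atm

1.41 atm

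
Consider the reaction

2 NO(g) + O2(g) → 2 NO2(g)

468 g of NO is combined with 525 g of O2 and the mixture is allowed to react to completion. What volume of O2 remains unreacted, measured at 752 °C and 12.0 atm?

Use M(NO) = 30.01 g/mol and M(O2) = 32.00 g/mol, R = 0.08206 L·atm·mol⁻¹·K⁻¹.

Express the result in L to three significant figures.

n(NO) = 468 / 30.01 = 15.59 mol
n(O2) = 525 / 32.00 = 16.41 mol
For 15.59 mol NO, stoichiometry requires (1/2) × 15.59 = 7.795 mol O2; 16.41 mol is available, so NO is limiting.
n(O2) consumed = (1/2) × 15.59 = 7.795 mol; remaining = 16.41 − 7.795 = 8.615 mol
V(O2) = nRT/P = 8.615 × 0.08206 × 1025.15 / 12.0 = 60.39 L

60.4 L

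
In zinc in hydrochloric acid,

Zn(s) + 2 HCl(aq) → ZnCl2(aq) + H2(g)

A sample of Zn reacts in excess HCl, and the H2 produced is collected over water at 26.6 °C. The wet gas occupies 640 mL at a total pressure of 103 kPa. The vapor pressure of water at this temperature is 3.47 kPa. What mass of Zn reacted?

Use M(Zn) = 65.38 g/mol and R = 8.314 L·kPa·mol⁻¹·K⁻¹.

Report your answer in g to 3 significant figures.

1.67 g

P(H2) = 103 − 3.47 = 99.53 kPa
n(H2) = PV/RT = (99.53 × 0.6400) / (8.314 × 299.75) = 0.02556 mol
n(Zn) = (1/1) × 0.02556 = 0.02556 mol
m(Zn) = 0.02556 × 65.38 = 1.671 g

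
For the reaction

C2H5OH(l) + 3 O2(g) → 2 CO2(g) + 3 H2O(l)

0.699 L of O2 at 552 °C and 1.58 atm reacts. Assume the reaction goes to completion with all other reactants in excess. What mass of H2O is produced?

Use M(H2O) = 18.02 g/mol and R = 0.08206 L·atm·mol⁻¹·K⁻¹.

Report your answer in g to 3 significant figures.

0.294 g

n(O2) = PV/RT = (1.58 × 0.699) / (0.08206 × 825.15) = 0.01631 mol
n(H2O) = (3/3) × 0.01631 = 0.01631 mol
m(H2O) = 0.01631 × 18.02 = 0.2939 g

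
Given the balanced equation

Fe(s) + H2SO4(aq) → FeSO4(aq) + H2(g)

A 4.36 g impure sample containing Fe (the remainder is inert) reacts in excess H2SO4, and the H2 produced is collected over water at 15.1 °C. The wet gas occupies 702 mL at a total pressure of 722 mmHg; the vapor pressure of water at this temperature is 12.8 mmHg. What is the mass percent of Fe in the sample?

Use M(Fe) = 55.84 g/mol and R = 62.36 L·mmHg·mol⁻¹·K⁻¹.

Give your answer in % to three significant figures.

P(H2) = 722 − 12.8 = 709.2 mmHg
n(H2) = PV/RT = (709.2 × 0.7020) / (62.36 × 288.25) = 0.02770 mol
n(Fe) = (1/1) × 0.02770 = 0.02770 mol
m(Fe) = 0.02770 × 55.84 = 1.547 g
%Fe = 1.547 / 4.36 × 100 = 35.48%

35.5 %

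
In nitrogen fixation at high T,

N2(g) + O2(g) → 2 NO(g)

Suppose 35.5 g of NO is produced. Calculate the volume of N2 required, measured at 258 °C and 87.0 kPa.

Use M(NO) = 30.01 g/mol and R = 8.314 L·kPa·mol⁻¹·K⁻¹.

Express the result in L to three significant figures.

n(NO) = 35.50 / 30.01 = 1.183 mol
n(N2) = (1/2) × 1.183 = 0.5915 mol
V = nRT/P = 0.5915 × 8.314 × 531.15 / 87.0 = 30.02 L

30.0 L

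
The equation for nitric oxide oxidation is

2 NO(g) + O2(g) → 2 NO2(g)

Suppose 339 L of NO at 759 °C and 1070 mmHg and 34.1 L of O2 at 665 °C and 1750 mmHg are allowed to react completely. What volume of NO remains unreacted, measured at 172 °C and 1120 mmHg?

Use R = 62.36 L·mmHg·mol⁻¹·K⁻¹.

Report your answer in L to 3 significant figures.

89.1 L

n(NO) = PV/RT = (1070 × 339) / (62.36 × 1032.15) = 5.636 mol
n(O2) = PV/RT = (1750 × 34.1) / (62.36 × 938.15) = 1.020 mol
For 5.636 mol NO, stoichiometry requires (1/2) × 5.636 = 2.818 mol O2; 1.020 mol is available, so O2 is limiting.
n(NO) consumed = (2/1) × 1.020 = 2.040 mol; remaining = 5.636 − 2.040 = 3.596 mol
V(NO) = nRT/P = 3.596 × 62.36 × 445.15 / 1120 = 89.13 L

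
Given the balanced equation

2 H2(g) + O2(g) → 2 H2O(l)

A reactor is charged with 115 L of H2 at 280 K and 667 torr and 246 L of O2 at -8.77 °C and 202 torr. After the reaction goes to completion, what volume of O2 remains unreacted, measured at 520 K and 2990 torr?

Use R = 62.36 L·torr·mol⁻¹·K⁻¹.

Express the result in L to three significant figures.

n(H2) = PV/RT = (667 × 115) / (62.36 × 280) = 4.393 mol
n(O2) = PV/RT = (202 × 246) / (62.36 × 264.38) = 3.014 mol
For 4.393 mol H2, stoichiometry requires (1/2) × 4.393 = 2.196 mol O2; 3.014 mol is available, so H2 is limiting.
n(O2) consumed = (1/2) × 4.393 = 2.196 mol; remaining = 3.014 − 2.196 = 0.8180 mol
V(O2) = nRT/P = 0.8180 × 62.36 × 520 / 2990 = 8.871 L

8.87 L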